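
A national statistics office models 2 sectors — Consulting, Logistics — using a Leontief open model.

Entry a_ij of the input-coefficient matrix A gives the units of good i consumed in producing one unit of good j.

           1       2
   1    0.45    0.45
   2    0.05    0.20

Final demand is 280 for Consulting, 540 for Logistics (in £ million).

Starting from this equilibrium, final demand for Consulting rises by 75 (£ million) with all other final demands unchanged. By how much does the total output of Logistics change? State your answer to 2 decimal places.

Δx_2 = 8.98

I − A =
  [   0.55    -0.45]
  [  -0.05     0.80]
det(I−A) = (0.55)(0.80) − (-0.45)(-0.05) = 0.4175
adj(I−A) = [[0.80, 0.45], [0.05, 0.55]]
(I − A)⁻¹ = adj(I−A) / det(I−A) ≈
  [   1.9162     1.0778]
  [   0.1198     1.3174]
Δx = (I − A)⁻¹ Δd with Δd having +75 in the Consulting component and 0 elsewhere.
So Δx_2 = L_21 · (+75), where L_21 = adj(I−A)_21 / det(I−A) = 0.05 / 0.4175.
Δx_2 = 0.05 × (+75) / 0.4175 = 3.75 / 0.4175 ≈ 8.98.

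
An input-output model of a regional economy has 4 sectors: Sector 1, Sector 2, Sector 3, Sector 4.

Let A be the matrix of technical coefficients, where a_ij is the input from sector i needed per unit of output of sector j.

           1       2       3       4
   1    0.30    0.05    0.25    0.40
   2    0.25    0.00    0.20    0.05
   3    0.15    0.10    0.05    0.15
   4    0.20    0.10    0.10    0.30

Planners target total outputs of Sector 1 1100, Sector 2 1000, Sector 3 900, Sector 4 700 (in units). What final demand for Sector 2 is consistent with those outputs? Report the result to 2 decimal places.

I − A =
  [   0.70    -0.05    -0.25    -0.40]
  [  -0.25     1.00    -0.20    -0.05]
  [  -0.15    -0.10     0.95    -0.15]
  [  -0.20    -0.10    -0.10     0.70]
d = (I − A) x:
  d_1 = (+0.70)·1100 + (-0.05)·1000 + (-0.25)·900 + (-0.40)·700 = 215.00
  d_2 = (-0.25)·1100 + (+1.00)·1000 + (-0.20)·900 + (-0.05)·700 = 510.00
  d_3 = (-0.15)·1100 + (-0.10)·1000 + (+0.95)·900 + (-0.15)·700 = 485.00
  d_4 = (-0.20)·1100 + (-0.10)·1000 + (-0.10)·900 + (+0.70)·700 = 80.00

d_2 = 510.00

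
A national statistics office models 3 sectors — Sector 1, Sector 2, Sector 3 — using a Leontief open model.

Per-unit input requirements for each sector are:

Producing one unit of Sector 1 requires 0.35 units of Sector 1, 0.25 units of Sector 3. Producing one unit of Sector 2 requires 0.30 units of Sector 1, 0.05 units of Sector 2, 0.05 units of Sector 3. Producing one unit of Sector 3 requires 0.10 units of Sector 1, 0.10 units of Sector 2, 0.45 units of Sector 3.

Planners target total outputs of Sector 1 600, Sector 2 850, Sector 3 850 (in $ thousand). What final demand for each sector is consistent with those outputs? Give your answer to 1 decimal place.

d_1 = 50.0, d_2 = 722.5, d_3 = 275.0

I − A =
  [   0.65    -0.30    -0.10]
  [   0.00     0.95    -0.10]
  [  -0.25    -0.05     0.55]
d = (I − A) x:
  d_1 = (+0.65)·600 + (-0.30)·850 + (-0.10)·850 = 50.0
  d_2 = (+0.00)·600 + (+0.95)·850 + (-0.10)·850 = 722.5
  d_3 = (-0.25)·600 + (-0.05)·850 + (+0.55)·850 = 275.0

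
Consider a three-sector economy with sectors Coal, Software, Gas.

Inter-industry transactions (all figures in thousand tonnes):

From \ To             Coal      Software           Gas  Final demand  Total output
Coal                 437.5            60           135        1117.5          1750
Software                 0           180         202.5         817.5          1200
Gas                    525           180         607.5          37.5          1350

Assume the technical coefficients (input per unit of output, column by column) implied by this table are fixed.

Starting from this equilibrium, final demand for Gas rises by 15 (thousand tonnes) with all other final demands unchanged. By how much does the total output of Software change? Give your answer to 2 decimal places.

Δx_S = 5.51

Technical coefficients a_ij = z_ij / X_j:
  a_CC = 437.5/1750 = 0.25, a_SC = 0/1750 = 0.00, a_GC = 525/1750 = 0.30
  a_CS = 60/1200 = 0.05, a_SS = 180/1200 = 0.15, a_GS = 180/1200 = 0.15
  a_CG = 135/1350 = 0.10, a_SG = 202.5/1350 = 0.15, a_GG = 607.5/1350 = 0.45
I − A =
  [   0.75    -0.05    -0.10]
  [   0.00     0.85    -0.15]
  [  -0.30    -0.15     0.55]
Cofactors of I−A, C_ij = (−1)^(i+j)·(minor ij) (rows/columns in the sector order above):
  C_11 = (0.85)(0.55) − (-0.15)(-0.15) = 0.4450
  C_12 = −[(0.00)(0.55) − (-0.15)(-0.30)] = 0.0450
  C_13 = (0.00)(-0.15) − (0.85)(-0.30) = 0.2550
  C_21 = −[(-0.05)(0.55) − (-0.10)(-0.15)] = 0.0425
  C_22 = (0.75)(0.55) − (-0.10)(-0.30) = 0.3825
  C_23 = −[(0.75)(-0.15) − (-0.05)(-0.30)] = 0.1275
  C_31 = (-0.05)(-0.15) − (-0.10)(0.85) = 0.0925
  C_32 = −[(0.75)(-0.15) − (-0.10)(0.00)] = 0.1125
  C_33 = (0.75)(0.85) − (-0.05)(0.00) = 0.6375
det(I−A) = Σ_j (I−A)_1j·C_1j = (0.75)(0.4450) + (-0.05)(0.0450) + (-0.10)(0.2550) = 0.3060
adj(I−A) = Cᵀ =
  [ 0.4450   0.0425   0.0925]
  [ 0.0450   0.3825   0.1125]
  [ 0.2550   0.1275   0.6375]
(I − A)⁻¹ = adj(I−A) / det(I−A) ≈
  [   1.4542     0.1389     0.3023]
  [   0.1471     1.2500     0.3676]
  [   0.8333     0.4167     2.0833]
Δx = (I − A)⁻¹ Δd with Δd having +15 in the Gas component and 0 elsewhere.
So Δx_S = L_SG · (+15), where L_SG = adj(I−A)_SG / det(I−A) = 0.1125 / 0.3060.
Δx_S = 0.1125 × (+15) / 0.3060 = 1.6875 / 0.3060 ≈ 5.51.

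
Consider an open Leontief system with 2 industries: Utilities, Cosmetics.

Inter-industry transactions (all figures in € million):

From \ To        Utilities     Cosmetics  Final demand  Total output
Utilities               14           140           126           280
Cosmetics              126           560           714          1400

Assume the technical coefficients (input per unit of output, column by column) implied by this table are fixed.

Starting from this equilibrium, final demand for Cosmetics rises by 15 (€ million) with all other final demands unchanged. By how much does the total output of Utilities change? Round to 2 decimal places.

Δx_U = 2.86

Technical coefficients a_ij = z_ij / X_j:
  a_UU = 14/280 = 0.05, a_CU = 126/280 = 0.45
  a_UC = 140/1400 = 0.10, a_CC = 560/1400 = 0.40
I − A =
  [   0.95    -0.10]
  [  -0.45     0.60]
det(I−A) = (0.95)(0.60) − (-0.10)(-0.45) = 0.5250
adj(I−A) = [[0.60, 0.10], [0.45, 0.95]]
(I − A)⁻¹ = adj(I−A) / det(I−A) ≈
  [   1.1429     0.1905]
  [   0.8571     1.8095]
Δx = (I − A)⁻¹ Δd with Δd having +15 in the Cosmetics component and 0 elsewhere.
So Δx_U = L_UC · (+15), where L_UC = adj(I−A)_UC / det(I−A) = 0.10 / 0.5250.
Δx_U = 0.10 × (+15) / 0.5250 = 1.50 / 0.5250 ≈ 2.86.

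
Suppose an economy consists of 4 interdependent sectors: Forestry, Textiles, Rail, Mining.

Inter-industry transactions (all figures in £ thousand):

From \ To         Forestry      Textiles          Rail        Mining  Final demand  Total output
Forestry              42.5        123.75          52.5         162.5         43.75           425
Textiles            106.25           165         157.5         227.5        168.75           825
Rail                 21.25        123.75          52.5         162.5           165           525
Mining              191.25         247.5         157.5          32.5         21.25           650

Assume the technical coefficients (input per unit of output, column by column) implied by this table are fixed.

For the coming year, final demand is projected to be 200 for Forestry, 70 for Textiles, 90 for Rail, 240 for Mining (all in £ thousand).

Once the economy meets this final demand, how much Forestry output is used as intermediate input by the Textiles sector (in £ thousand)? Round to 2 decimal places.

z_12 = 167.88

Technical coefficients a_ij = z_ij / X_j:
  a_11 = 42.5/425 = 0.10, a_21 = 106.25/425 = 0.25, a_31 = 21.25/425 = 0.05, a_41 = 191.25/425 = 0.45
  a_12 = 123.75/825 = 0.15, a_22 = 165/825 = 0.20, a_32 = 123.75/825 = 0.15, a_42 = 247.5/825 = 0.30
  a_13 = 52.5/525 = 0.10, a_23 = 157.5/525 = 0.30, a_33 = 52.5/525 = 0.10, a_43 = 157.5/525 = 0.30
  a_14 = 162.5/650 = 0.25, a_24 = 227.5/650 = 0.35, a_34 = 162.5/650 = 0.25, a_44 = 32.5/650 = 0.05
I − A =
  [   0.90    -0.15    -0.10    -0.25]
  [  -0.25     0.80    -0.30    -0.35]
  [  -0.05    -0.15     0.90    -0.25]
  [  -0.45    -0.30    -0.30     0.95]
Compute the cofactors C_ij = (−1)^(i+j)·(3×3 minor ij) of I−A; the adjugate is their transpose:
adj(I−A) = Cᵀ =
  [ 0.448500   0.217500   0.206500   0.252500]
  [ 0.390000   0.581000   0.375500   0.415500]
  [ 0.200750   0.206625   0.421500   0.239875]
  [ 0.399000   0.351750   0.349500   0.563750]
det(I−A) = Σ_j (I−A)_1j·C_1j = (0.90)(0.448500) + (-0.15)(0.390000) + (-0.10)(0.200750) + (-0.25)(0.399000) = 0.225325
(I − A)⁻¹ = adj(I−A) / det(I−A) ≈
  [   1.9905     0.9653     0.9165     1.1206]
  [   1.7308     2.5785     1.6665     1.8440]
  [   0.8909     0.9170     1.8706     1.0646]
  [   1.7708     1.5611     1.5511     2.5019]
First solve x = (I − A)⁻¹ d = adj(I−A)·d / det(I−A); in particular x_2 = (0.390000·200 + 0.581000·70 + 0.375500·90 + 0.415500·240) / 0.225325 = 252.185 / 0.225325 ≈ 1119.2056.
Intermediate flow from 1 to 2: z_12 = a_12 · x_2 = 0.15 × 252.185 / 0.225325 = 37.82775 / 0.225325 ≈ 167.88.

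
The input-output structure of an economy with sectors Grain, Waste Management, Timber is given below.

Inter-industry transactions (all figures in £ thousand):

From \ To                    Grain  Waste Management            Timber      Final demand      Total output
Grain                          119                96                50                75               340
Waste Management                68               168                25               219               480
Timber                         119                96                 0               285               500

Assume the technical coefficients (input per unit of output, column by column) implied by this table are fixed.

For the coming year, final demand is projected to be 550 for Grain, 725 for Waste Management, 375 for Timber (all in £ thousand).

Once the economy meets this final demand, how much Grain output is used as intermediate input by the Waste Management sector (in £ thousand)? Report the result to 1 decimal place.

z_12 = 338.5

Technical coefficients a_ij = z_ij / X_j:
  a_11 = 119/340 = 0.35, a_21 = 68/340 = 0.20, a_31 = 119/340 = 0.35
  a_12 = 96/480 = 0.20, a_22 = 168/480 = 0.35, a_32 = 96/480 = 0.20
  a_13 = 50/500 = 0.10, a_23 = 25/500 = 0.05, a_33 = 0/500 = 0.00
I − A =
  [   0.65    -0.20    -0.10]
  [  -0.20     0.65    -0.05]
  [  -0.35    -0.20     1.00]
Cofactors of I−A, C_ij = (−1)^(i+j)·(minor ij) (rows/columns in the sector order above):
  C_11 = (0.65)(1.00) − (-0.05)(-0.20) = 0.6400
  C_12 = −[(-0.20)(1.00) − (-0.05)(-0.35)] = 0.2175
  C_13 = (-0.20)(-0.20) − (0.65)(-0.35) = 0.2675
  C_21 = −[(-0.20)(1.00) − (-0.10)(-0.20)] = 0.2200
  C_22 = (0.65)(1.00) − (-0.10)(-0.35) = 0.6150
  C_23 = −[(0.65)(-0.20) − (-0.20)(-0.35)] = 0.2000
  C_31 = (-0.20)(-0.05) − (-0.10)(0.65) = 0.0750
  C_32 = −[(0.65)(-0.05) − (-0.10)(-0.20)] = 0.0525
  C_33 = (0.65)(0.65) − (-0.20)(-0.20) = 0.3825
det(I−A) = Σ_j (I−A)_1j·C_1j = (0.65)(0.6400) + (-0.20)(0.2175) + (-0.10)(0.2675) = 0.34575
adj(I−A) = Cᵀ =
  [ 0.6400   0.2200   0.0750]
  [ 0.2175   0.6150   0.0525]
  [ 0.2675   0.2000   0.3825]
(I − A)⁻¹ = adj(I−A) / det(I−A) ≈
  [   1.8510     0.6363     0.2169]
  [   0.6291     1.7787     0.1518]
  [   0.7737     0.5785     1.1063]
First solve x = (I − A)⁻¹ d = adj(I−A)·d / det(I−A); in particular x_2 = (0.2175·550 + 0.6150·725 + 0.0525·375) / 0.34575 = 585.1875 / 0.34575 ≈ 1692.516.
Intermediate flow from 1 to 2: z_12 = a_12 · x_2 = 0.20 × 585.1875 / 0.34575 = 117.0375 / 0.34575 ≈ 338.5.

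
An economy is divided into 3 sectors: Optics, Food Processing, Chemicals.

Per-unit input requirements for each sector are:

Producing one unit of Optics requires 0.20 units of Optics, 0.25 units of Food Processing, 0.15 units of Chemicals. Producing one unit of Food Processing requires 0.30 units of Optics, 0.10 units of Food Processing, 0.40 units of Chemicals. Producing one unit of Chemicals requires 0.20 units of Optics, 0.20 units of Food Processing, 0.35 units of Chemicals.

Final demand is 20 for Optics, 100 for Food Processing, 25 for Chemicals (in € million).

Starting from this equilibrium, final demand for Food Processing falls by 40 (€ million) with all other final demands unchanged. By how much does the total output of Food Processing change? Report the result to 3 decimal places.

I − A =
  [   0.80    -0.30    -0.20]
  [  -0.25     0.90    -0.20]
  [  -0.15    -0.40     0.65]
Cofactors of I−A, C_ij = (−1)^(i+j)·(minor ij) (rows/columns in the sector order above):
  C_11 = (0.90)(0.65) − (-0.20)(-0.40) = 0.5050
  C_12 = −[(-0.25)(0.65) − (-0.20)(-0.15)] = 0.1925
  C_13 = (-0.25)(-0.40) − (0.90)(-0.15) = 0.2350
  C_21 = −[(-0.30)(0.65) − (-0.20)(-0.40)] = 0.2750
  C_22 = (0.80)(0.65) − (-0.20)(-0.15) = 0.4900
  C_23 = −[(0.80)(-0.40) − (-0.30)(-0.15)] = 0.3650
  C_31 = (-0.30)(-0.20) − (-0.20)(0.90) = 0.2400
  C_32 = −[(0.80)(-0.20) − (-0.20)(-0.25)] = 0.2100
  C_33 = (0.80)(0.90) − (-0.30)(-0.25) = 0.6450
det(I−A) = Σ_j (I−A)_1j·C_1j = (0.80)(0.5050) + (-0.30)(0.1925) + (-0.20)(0.2350) = 0.29925
adj(I−A) = Cᵀ =
  [ 0.5050   0.2750   0.2400]
  [ 0.1925   0.4900   0.2100]
  [ 0.2350   0.3650   0.6450]
(I − A)⁻¹ = adj(I−A) / det(I−A) ≈
  [   1.6876     0.9190     0.8020]
  [   0.6433     1.6374     0.7018]
  [   0.7853     1.2197     2.1554]
Δx = (I − A)⁻¹ Δd with Δd having -40 in the Food Processing component and 0 elsewhere.
So Δx_F = L_FF · (-40), where L_FF = adj(I−A)_FF / det(I−A) = 0.4900 / 0.29925.
Δx_F = 0.4900 × (-40) / 0.29925 = -19.60 / 0.29925 ≈ -65.497.

Δx_F = -65.497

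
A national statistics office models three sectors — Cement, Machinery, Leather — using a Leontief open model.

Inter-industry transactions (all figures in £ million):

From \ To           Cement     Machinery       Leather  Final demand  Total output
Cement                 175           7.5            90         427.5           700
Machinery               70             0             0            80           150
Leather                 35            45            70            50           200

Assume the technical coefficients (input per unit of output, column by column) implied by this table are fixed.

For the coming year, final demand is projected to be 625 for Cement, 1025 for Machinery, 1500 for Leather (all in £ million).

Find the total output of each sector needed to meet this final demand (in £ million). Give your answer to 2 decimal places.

x_C = 2795.18, x_M = 1304.52, x_L = 3124.79

Technical coefficients a_ij = z_ij / X_j:
  a_CC = 175/700 = 0.25, a_MC = 70/700 = 0.10, a_LC = 35/700 = 0.05
  a_CM = 7.5/150 = 0.05, a_MM = 0/150 = 0.00, a_LM = 45/150 = 0.30
  a_CL = 90/200 = 0.45, a_ML = 0/200 = 0.00, a_LL = 70/200 = 0.35
I − A =
  [   0.75    -0.05    -0.45]
  [  -0.10     1.00     0.00]
  [  -0.05    -0.30     0.65]
Cofactors of I−A, C_ij = (−1)^(i+j)·(minor ij) (rows/columns in the sector order above):
  C_11 = (1.00)(0.65) − (0.00)(-0.30) = 0.6500
  C_12 = −[(-0.10)(0.65) − (0.00)(-0.05)] = 0.0650
  C_13 = (-0.10)(-0.30) − (1.00)(-0.05) = 0.0800
  C_21 = −[(-0.05)(0.65) − (-0.45)(-0.30)] = 0.1675
  C_22 = (0.75)(0.65) − (-0.45)(-0.05) = 0.4650
  C_23 = −[(0.75)(-0.30) − (-0.05)(-0.05)] = 0.2275
  C_31 = (-0.05)(0.00) − (-0.45)(1.00) = 0.4500
  C_32 = −[(0.75)(0.00) − (-0.45)(-0.10)] = 0.0450
  C_33 = (0.75)(1.00) − (-0.05)(-0.10) = 0.7450
det(I−A) = Σ_j (I−A)_1j·C_1j = (0.75)(0.6500) + (-0.05)(0.0650) + (-0.45)(0.0800) = 0.44825
adj(I−A) = Cᵀ =
  [ 0.6500   0.1675   0.4500]
  [ 0.0650   0.4650   0.0450]
  [ 0.0800   0.2275   0.7450]
(I − A)⁻¹ = adj(I−A) / det(I−A) ≈
  [   1.4501     0.3737     1.0039]
  [   0.1450     1.0374     0.1004]
  [   0.1785     0.5075     1.6620]
x = (I − A)⁻¹ d = adj(I−A)·d / det(I−A), with det(I−A) = 0.44825:
  x_C = (0.6500·625 + 0.1675·1025 + 0.4500·1500) / 0.44825 = 1252.9375 / 0.44825 ≈ 2795.18
  x_M = (0.0650·625 + 0.4650·1025 + 0.0450·1500) / 0.44825 = 584.75 / 0.44825 ≈ 1304.52
  x_L = (0.0800·625 + 0.2275·1025 + 0.7450·1500) / 0.44825 = 1400.6875 / 0.44825 ≈ 3124.79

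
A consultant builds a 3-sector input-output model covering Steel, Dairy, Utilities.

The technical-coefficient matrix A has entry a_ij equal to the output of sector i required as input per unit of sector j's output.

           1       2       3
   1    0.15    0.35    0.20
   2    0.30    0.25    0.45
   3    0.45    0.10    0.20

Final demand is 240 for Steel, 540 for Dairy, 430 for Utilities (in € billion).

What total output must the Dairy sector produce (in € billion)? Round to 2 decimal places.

I − A =
  [   0.85    -0.35    -0.20]
  [  -0.30     0.75    -0.45]
  [  -0.45    -0.10     0.80]
Cofactors of I−A, C_ij = (−1)^(i+j)·(minor ij) (rows/columns in the sector order above):
  C_11 = (0.75)(0.80) − (-0.45)(-0.10) = 0.5550
  C_12 = −[(-0.30)(0.80) − (-0.45)(-0.45)] = 0.4425
  C_13 = (-0.30)(-0.10) − (0.75)(-0.45) = 0.3675
  C_21 = −[(-0.35)(0.80) − (-0.20)(-0.10)] = 0.3000
  C_22 = (0.85)(0.80) − (-0.20)(-0.45) = 0.5900
  C_23 = −[(0.85)(-0.10) − (-0.35)(-0.45)] = 0.2425
  C_31 = (-0.35)(-0.45) − (-0.20)(0.75) = 0.3075
  C_32 = −[(0.85)(-0.45) − (-0.20)(-0.30)] = 0.4425
  C_33 = (0.85)(0.75) − (-0.35)(-0.30) = 0.5325
det(I−A) = Σ_j (I−A)_1j·C_1j = (0.85)(0.5550) + (-0.35)(0.4425) + (-0.20)(0.3675) = 0.243375
adj(I−A) = Cᵀ =
  [ 0.5550   0.3000   0.3075]
  [ 0.4425   0.5900   0.4425]
  [ 0.3675   0.2425   0.5325]
(I − A)⁻¹ = adj(I−A) / det(I−A) ≈
  [   2.2804     1.2327     1.2635]
  [   1.8182     2.4242     1.8182]
  [   1.5100     0.9964     2.1880]
x = (I − A)⁻¹ d = adj(I−A)·d / det(I−A), with det(I−A) = 0.243375:
  x_1 = (0.5550·240 + 0.3000·540 + 0.3075·430) / 0.243375 = 427.425 / 0.243375 ≈ 1756.24
  x_2 = (0.4425·240 + 0.5900·540 + 0.4425·430) / 0.243375 = 615.075 / 0.243375 ≈ 2527.27
  x_3 = (0.3675·240 + 0.2425·540 + 0.5325·430) / 0.243375 = 448.125 / 0.243375 ≈ 1841.29

x_2 = 2527.27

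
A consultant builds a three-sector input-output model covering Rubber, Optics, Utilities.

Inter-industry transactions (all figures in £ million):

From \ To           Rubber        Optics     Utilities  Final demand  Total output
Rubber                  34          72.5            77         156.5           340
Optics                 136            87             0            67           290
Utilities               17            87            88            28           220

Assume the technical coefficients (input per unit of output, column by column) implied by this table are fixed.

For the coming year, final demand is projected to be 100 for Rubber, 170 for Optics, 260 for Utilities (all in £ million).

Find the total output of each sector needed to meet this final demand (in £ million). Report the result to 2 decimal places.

Technical coefficients a_ij = z_ij / X_j:
  a_11 = 34/340 = 0.10, a_21 = 136/340 = 0.40, a_31 = 17/340 = 0.05
  a_12 = 72.5/290 = 0.25, a_22 = 87/290 = 0.30, a_32 = 87/290 = 0.30
  a_13 = 77/220 = 0.35, a_23 = 0/220 = 0.00, a_33 = 88/220 = 0.40
I − A =
  [   0.90    -0.25    -0.35]
  [  -0.40     0.70     0.00]
  [  -0.05    -0.30     0.60]
Cofactors of I−A, C_ij = (−1)^(i+j)·(minor ij) (rows/columns in the sector order above):
  C_11 = (0.70)(0.60) − (0.00)(-0.30) = 0.4200
  C_12 = −[(-0.40)(0.60) − (0.00)(-0.05)] = 0.2400
  C_13 = (-0.40)(-0.30) − (0.70)(-0.05) = 0.1550
  C_21 = −[(-0.25)(0.60) − (-0.35)(-0.30)] = 0.2550
  C_22 = (0.90)(0.60) − (-0.35)(-0.05) = 0.5225
  C_23 = −[(0.90)(-0.30) − (-0.25)(-0.05)] = 0.2825
  C_31 = (-0.25)(0.00) − (-0.35)(0.70) = 0.2450
  C_32 = −[(0.90)(0.00) − (-0.35)(-0.40)] = 0.1400
  C_33 = (0.90)(0.70) − (-0.25)(-0.40) = 0.5300
det(I−A) = Σ_j (I−A)_1j·C_1j = (0.90)(0.4200) + (-0.25)(0.2400) + (-0.35)(0.1550) = 0.26375
adj(I−A) = Cᵀ =
  [ 0.4200   0.2550   0.2450]
  [ 0.2400   0.5225   0.1400]
  [ 0.1550   0.2825   0.5300]
(I − A)⁻¹ = adj(I−A) / det(I−A) ≈
  [   1.5924     0.9668     0.9289]
  [   0.9100     1.9810     0.5308]
  [   0.5877     1.0711     2.0095]
x = (I − A)⁻¹ d = adj(I−A)·d / det(I−A), with det(I−A) = 0.26375:
  x_1 = (0.4200·100 + 0.2550·170 + 0.2450·260) / 0.26375 = 149.05 / 0.26375 ≈ 565.12
  x_2 = (0.2400·100 + 0.5225·170 + 0.1400·260) / 0.26375 = 149.225 / 0.26375 ≈ 565.78
  x_3 = (0.1550·100 + 0.2825·170 + 0.5300·260) / 0.26375 = 201.325 / 0.26375 ≈ 763.32

x_1 = 565.12, x_2 = 565.78, x_3 = 763.32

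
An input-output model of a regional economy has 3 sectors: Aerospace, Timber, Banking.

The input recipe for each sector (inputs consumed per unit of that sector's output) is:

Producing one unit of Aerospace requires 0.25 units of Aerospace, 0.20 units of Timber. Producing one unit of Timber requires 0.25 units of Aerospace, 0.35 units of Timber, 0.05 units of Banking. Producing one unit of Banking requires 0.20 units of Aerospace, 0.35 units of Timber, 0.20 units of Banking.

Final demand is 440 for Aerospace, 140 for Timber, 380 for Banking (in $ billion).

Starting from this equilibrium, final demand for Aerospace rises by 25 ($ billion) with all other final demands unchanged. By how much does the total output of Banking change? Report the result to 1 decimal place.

Δx_3 = 0.7

I − A =
  [   0.75    -0.25    -0.20]
  [  -0.20     0.65    -0.35]
  [   0.00    -0.05     0.80]
Cofactors of I−A, C_ij = (−1)^(i+j)·(minor ij) (rows/columns in the sector order above):
  C_11 = (0.65)(0.80) − (-0.35)(-0.05) = 0.5025
  C_12 = −[(-0.20)(0.80) − (-0.35)(0.00)] = 0.1600
  C_13 = (-0.20)(-0.05) − (0.65)(0.00) = 0.0100
  C_21 = −[(-0.25)(0.80) − (-0.20)(-0.05)] = 0.2100
  C_22 = (0.75)(0.80) − (-0.20)(0.00) = 0.6000
  C_23 = −[(0.75)(-0.05) − (-0.25)(0.00)] = 0.0375
  C_31 = (-0.25)(-0.35) − (-0.20)(0.65) = 0.2175
  C_32 = −[(0.75)(-0.35) − (-0.20)(-0.20)] = 0.3025
  C_33 = (0.75)(0.65) − (-0.25)(-0.20) = 0.4375
det(I−A) = Σ_j (I−A)_1j·C_1j = (0.75)(0.5025) + (-0.25)(0.1600) + (-0.20)(0.0100) = 0.334875
adj(I−A) = Cᵀ =
  [ 0.5025   0.2100   0.2175]
  [ 0.1600   0.6000   0.3025]
  [ 0.0100   0.0375   0.4375]
(I − A)⁻¹ = adj(I−A) / det(I−A) ≈
  [   1.5006     0.6271     0.6495]
  [   0.4778     1.7917     0.9033]
  [   0.0299     0.1120     1.3065]
Δx = (I − A)⁻¹ Δd with Δd having +25 in the Aerospace component and 0 elsewhere.
So Δx_3 = L_31 · (+25), where L_31 = adj(I−A)_31 / det(I−A) = 0.0100 / 0.334875.
Δx_3 = 0.0100 × (+25) / 0.334875 = 0.25 / 0.334875 ≈ 0.7.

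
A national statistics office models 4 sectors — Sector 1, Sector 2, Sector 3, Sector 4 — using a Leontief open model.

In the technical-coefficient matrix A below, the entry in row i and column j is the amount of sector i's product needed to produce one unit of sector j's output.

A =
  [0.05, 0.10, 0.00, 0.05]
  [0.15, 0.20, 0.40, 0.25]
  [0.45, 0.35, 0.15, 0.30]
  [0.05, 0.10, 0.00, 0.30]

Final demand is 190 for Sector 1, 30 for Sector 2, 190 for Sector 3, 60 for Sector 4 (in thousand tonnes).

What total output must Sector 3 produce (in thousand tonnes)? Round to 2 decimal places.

x_3 = 596.09

I − A =
  [   0.95    -0.10     0.00    -0.05]
  [  -0.15     0.80    -0.40    -0.25]
  [  -0.45    -0.35     0.85    -0.30]
  [  -0.05    -0.10     0.00     0.70]
Compute the cofactors C_ij = (−1)^(i+j)·(3×3 minor ij) of I−A; the adjugate is their transpose:
adj(I−A) = Cᵀ =
  [ 0.344750   0.063750   0.030000   0.060250]
  [ 0.231875   0.563125   0.265000   0.331250]
  [ 0.298375   0.295625   0.493750   0.338500]
  [ 0.057750   0.085000   0.040000   0.482250]
det(I−A) = Σ_j (I−A)_1j·C_1j = (0.95)(0.344750) + (-0.10)(0.231875) + (0.00)(0.298375) + (-0.05)(0.057750) = 0.3014375
(I − A)⁻¹ = adj(I−A) / det(I−A) ≈
  [   1.1437     0.2115     0.0995     0.1999]
  [   0.7692     1.8681     0.8791     1.0989]
  [   0.9898     0.9807     1.6380     1.1230]
  [   0.1916     0.2820     0.1327     1.5998]
x = (I − A)⁻¹ d = adj(I−A)·d / det(I−A), with det(I−A) = 0.3014375:
  x_1 = (0.344750·190 + 0.063750·30 + 0.030000·190 + 0.060250·60) / 0.3014375 = 76.73 / 0.3014375 ≈ 254.55
  x_2 = (0.231875·190 + 0.563125·30 + 0.265000·190 + 0.331250·60) / 0.3014375 = 131.175 / 0.3014375 ≈ 435.16
  x_3 = (0.298375·190 + 0.295625·30 + 0.493750·190 + 0.338500·60) / 0.3014375 = 179.6825 / 0.3014375 ≈ 596.09
  x_4 = (0.057750·190 + 0.085000·30 + 0.040000·190 + 0.482250·60) / 0.3014375 = 50.0575 / 0.3014375 ≈ 166.06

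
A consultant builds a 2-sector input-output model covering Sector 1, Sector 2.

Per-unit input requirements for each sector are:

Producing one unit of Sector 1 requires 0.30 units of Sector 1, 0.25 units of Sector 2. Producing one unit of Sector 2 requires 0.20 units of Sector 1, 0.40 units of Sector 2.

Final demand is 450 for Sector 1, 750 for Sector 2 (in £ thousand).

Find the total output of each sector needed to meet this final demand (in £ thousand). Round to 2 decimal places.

x_1 = 1135.14, x_2 = 1722.97

I − A =
  [   0.70    -0.20]
  [  -0.25     0.60]
det(I−A) = (0.70)(0.60) − (-0.20)(-0.25) = 0.3700
adj(I−A) = [[0.60, 0.20], [0.25, 0.70]]
(I − A)⁻¹ = adj(I−A) / det(I−A) ≈
  [   1.6216     0.5405]
  [   0.6757     1.8919]
x = (I − A)⁻¹ d = adj(I−A)·d / det(I−A), with det(I−A) = 0.3700:
  x_1 = (0.60·450 + 0.20·750) / 0.3700 = 420.00 / 0.3700 ≈ 1135.14
  x_2 = (0.25·450 + 0.70·750) / 0.3700 = 637.50 / 0.3700 ≈ 1722.97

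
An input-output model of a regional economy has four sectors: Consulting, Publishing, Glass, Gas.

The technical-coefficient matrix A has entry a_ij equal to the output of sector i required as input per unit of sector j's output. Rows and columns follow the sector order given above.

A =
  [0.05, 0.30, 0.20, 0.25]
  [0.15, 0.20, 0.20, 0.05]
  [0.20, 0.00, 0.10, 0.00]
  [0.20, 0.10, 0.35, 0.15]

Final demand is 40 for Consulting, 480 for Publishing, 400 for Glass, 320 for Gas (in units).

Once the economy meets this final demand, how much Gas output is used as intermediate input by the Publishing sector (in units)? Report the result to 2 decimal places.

z_42 = 93.77

I − A =
  [   0.95    -0.30    -0.20    -0.25]
  [  -0.15     0.80    -0.20    -0.05]
  [  -0.20     0.00     0.90     0.00]
  [  -0.20    -0.10    -0.35     0.85]
Compute the cofactors C_ij = (−1)^(i+j)·(3×3 minor ij) of I−A; the adjugate is their transpose:
adj(I−A) = Cᵀ =
  [ 0.60750   0.25200   0.26625   0.19350]
  [ 0.16125   0.63025   0.20875   0.08450]
  [ 0.13500   0.05600   0.55625   0.04300]
  [ 0.21750   0.15650   0.31625   0.59950]
det(I−A) = Σ_j (I−A)_1j·C_1j = (0.95)(0.60750) + (-0.30)(0.16125) + (-0.20)(0.13500) + (-0.25)(0.21750) = 0.447375
(I − A)⁻¹ = adj(I−A) / det(I−A) ≈
  [   1.3579     0.5633     0.5951     0.4325]
  [   0.3604     1.4088     0.4666     0.1889]
  [   0.3018     0.1252     1.2434     0.0961]
  [   0.4862     0.3498     0.7069     1.3400]
First solve x = (I − A)⁻¹ d = adj(I−A)·d / det(I−A); in particular x_2 = (0.16125·40 + 0.63025·480 + 0.20875·400 + 0.08450·320) / 0.447375 = 419.51 / 0.447375 ≈ 937.7144.
Intermediate flow from 4 to 2: z_42 = a_42 · x_2 = 0.10 × 419.51 / 0.447375 = 41.951 / 0.447375 ≈ 93.77.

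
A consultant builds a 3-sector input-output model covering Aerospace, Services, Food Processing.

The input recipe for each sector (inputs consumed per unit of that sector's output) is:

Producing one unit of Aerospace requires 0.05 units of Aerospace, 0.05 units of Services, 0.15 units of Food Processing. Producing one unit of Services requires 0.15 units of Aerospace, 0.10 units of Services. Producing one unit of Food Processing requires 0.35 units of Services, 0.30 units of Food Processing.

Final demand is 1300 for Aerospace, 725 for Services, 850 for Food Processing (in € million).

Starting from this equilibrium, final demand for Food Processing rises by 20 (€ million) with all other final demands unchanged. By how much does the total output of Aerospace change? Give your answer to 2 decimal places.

Δx_A = 1.79

I − A =
  [   0.95    -0.15     0.00]
  [  -0.05     0.90    -0.35]
  [  -0.15     0.00     0.70]
Cofactors of I−A, C_ij = (−1)^(i+j)·(minor ij) (rows/columns in the sector order above):
  C_11 = (0.90)(0.70) − (-0.35)(0.00) = 0.6300
  C_12 = −[(-0.05)(0.70) − (-0.35)(-0.15)] = 0.0875
  C_13 = (-0.05)(0.00) − (0.90)(-0.15) = 0.1350
  C_21 = −[(-0.15)(0.70) − (0.00)(0.00)] = 0.1050
  C_22 = (0.95)(0.70) − (0.00)(-0.15) = 0.6650
  C_23 = −[(0.95)(0.00) − (-0.15)(-0.15)] = 0.0225
  C_31 = (-0.15)(-0.35) − (0.00)(0.90) = 0.0525
  C_32 = −[(0.95)(-0.35) − (0.00)(-0.05)] = 0.3325
  C_33 = (0.95)(0.90) − (-0.15)(-0.05) = 0.8475
det(I−A) = Σ_j (I−A)_1j·C_1j = (0.95)(0.6300) + (-0.15)(0.0875) + (0.00)(0.1350) = 0.585375
adj(I−A) = Cᵀ =
  [ 0.6300   0.1050   0.0525]
  [ 0.0875   0.6650   0.3325]
  [ 0.1350   0.0225   0.8475]
(I − A)⁻¹ = adj(I−A) / det(I−A) ≈
  [   1.0762     0.1794     0.0897]
  [   0.1495     1.1360     0.5680]
  [   0.2306     0.0384     1.4478]
Δx = (I − A)⁻¹ Δd with Δd having +20 in the Food Processing component and 0 elsewhere.
So Δx_A = L_AF · (+20), where L_AF = adj(I−A)_AF / det(I−A) = 0.0525 / 0.585375.
Δx_A = 0.0525 × (+20) / 0.585375 = 1.05 / 0.585375 ≈ 1.79.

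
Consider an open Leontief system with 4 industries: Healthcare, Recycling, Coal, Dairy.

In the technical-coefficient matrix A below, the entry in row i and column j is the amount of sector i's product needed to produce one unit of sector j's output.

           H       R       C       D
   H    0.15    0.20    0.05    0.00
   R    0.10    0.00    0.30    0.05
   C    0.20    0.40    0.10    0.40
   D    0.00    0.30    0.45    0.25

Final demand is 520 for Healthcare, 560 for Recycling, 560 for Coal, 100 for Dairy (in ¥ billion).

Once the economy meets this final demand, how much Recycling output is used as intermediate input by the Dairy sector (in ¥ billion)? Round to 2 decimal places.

z_RD = 116.31

I − A =
  [   0.85    -0.20    -0.05     0.00]
  [  -0.10     1.00    -0.30    -0.05]
  [  -0.20    -0.40     0.90    -0.40]
  [   0.00    -0.30    -0.45     0.75]
Compute the cofactors C_ij = (−1)^(i+j)·(3×3 minor ij) of I−A; the adjugate is their transpose:
adj(I−A) = Cᵀ =
  [ 0.346500   0.120000   0.086250   0.054000]
  [ 0.099000   0.413250   0.214125   0.141750]
  [ 0.189000   0.387000   0.609750   0.351000]
  [ 0.153000   0.397500   0.451500   0.621000]
det(I−A) = Σ_j (I−A)_1j·C_1j = (0.85)(0.346500) + (-0.20)(0.099000) + (-0.05)(0.189000) + (0.00)(0.153000) = 0.265275
(I − A)⁻¹ = adj(I−A) / det(I−A) ≈
  [   1.3062     0.4524     0.3251     0.2036]
  [   0.3732     1.5578     0.8072     0.5344]
  [   0.7125     1.4589     2.2986     1.3232]
  [   0.5768     1.4984     1.7020     2.3410]
First solve x = (I − A)⁻¹ d = adj(I−A)·d / det(I−A); in particular x_D = (0.153000·520 + 0.397500·560 + 0.451500·560 + 0.621000·100) / 0.265275 = 617.10 / 0.265275 ≈ 2326.2652.
Intermediate flow from R to D: z_RD = a_RD · x_D = 0.05 × 617.10 / 0.265275 = 30.855 / 0.265275 ≈ 116.31.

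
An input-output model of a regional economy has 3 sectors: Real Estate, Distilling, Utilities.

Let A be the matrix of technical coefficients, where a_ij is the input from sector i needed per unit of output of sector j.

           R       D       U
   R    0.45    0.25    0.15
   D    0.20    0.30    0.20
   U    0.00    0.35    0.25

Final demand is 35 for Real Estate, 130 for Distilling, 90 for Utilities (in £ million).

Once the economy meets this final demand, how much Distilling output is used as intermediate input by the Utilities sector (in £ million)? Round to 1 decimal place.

z_DU = 57.0

I − A =
  [   0.55    -0.25    -0.15]
  [  -0.20     0.70    -0.20]
  [   0.00    -0.35     0.75]
Cofactors of I−A, C_ij = (−1)^(i+j)·(minor ij) (rows/columns in the sector order above):
  C_11 = (0.70)(0.75) − (-0.20)(-0.35) = 0.4550
  C_12 = −[(-0.20)(0.75) − (-0.20)(0.00)] = 0.1500
  C_13 = (-0.20)(-0.35) − (0.70)(0.00) = 0.0700
  C_21 = −[(-0.25)(0.75) − (-0.15)(-0.35)] = 0.2400
  C_22 = (0.55)(0.75) − (-0.15)(0.00) = 0.4125
  C_23 = −[(0.55)(-0.35) − (-0.25)(0.00)] = 0.1925
  C_31 = (-0.25)(-0.20) − (-0.15)(0.70) = 0.1550
  C_32 = −[(0.55)(-0.20) − (-0.15)(-0.20)] = 0.1400
  C_33 = (0.55)(0.70) − (-0.25)(-0.20) = 0.3350
det(I−A) = Σ_j (I−A)_1j·C_1j = (0.55)(0.4550) + (-0.25)(0.1500) + (-0.15)(0.0700) = 0.20225
adj(I−A) = Cᵀ =
  [ 0.4550   0.2400   0.1550]
  [ 0.1500   0.4125   0.1400]
  [ 0.0700   0.1925   0.3350]
(I − A)⁻¹ = adj(I−A) / det(I−A) ≈
  [   2.2497     1.1867     0.7664]
  [   0.7417     2.0396     0.6922]
  [   0.3461     0.9518     1.6564]
First solve x = (I − A)⁻¹ d = adj(I−A)·d / det(I−A); in particular x_U = (0.0700·35 + 0.1925·130 + 0.3350·90) / 0.20225 = 57.625 / 0.20225 ≈ 284.920.
Intermediate flow from D to U: z_DU = a_DU · x_U = 0.20 × 57.625 / 0.20225 = 11.525 / 0.20225 ≈ 57.0.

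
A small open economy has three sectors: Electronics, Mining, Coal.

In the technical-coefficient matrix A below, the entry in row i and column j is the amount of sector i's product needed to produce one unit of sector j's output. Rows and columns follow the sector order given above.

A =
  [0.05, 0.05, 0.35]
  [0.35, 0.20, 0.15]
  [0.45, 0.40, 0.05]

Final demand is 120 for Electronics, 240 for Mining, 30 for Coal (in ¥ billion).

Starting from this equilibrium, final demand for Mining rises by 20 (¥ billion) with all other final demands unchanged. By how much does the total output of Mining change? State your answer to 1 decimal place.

Δx_M = 31.7

I − A =
  [   0.95    -0.05    -0.35]
  [  -0.35     0.80    -0.15]
  [  -0.45    -0.40     0.95]
Cofactors of I−A, C_ij = (−1)^(i+j)·(minor ij) (rows/columns in the sector order above):
  C_11 = (0.80)(0.95) − (-0.15)(-0.40) = 0.7000
  C_12 = −[(-0.35)(0.95) − (-0.15)(-0.45)] = 0.4000
  C_13 = (-0.35)(-0.40) − (0.80)(-0.45) = 0.5000
  C_21 = −[(-0.05)(0.95) − (-0.35)(-0.40)] = 0.1875
  C_22 = (0.95)(0.95) − (-0.35)(-0.45) = 0.7450
  C_23 = −[(0.95)(-0.40) − (-0.05)(-0.45)] = 0.4025
  C_31 = (-0.05)(-0.15) − (-0.35)(0.80) = 0.2875
  C_32 = −[(0.95)(-0.15) − (-0.35)(-0.35)] = 0.2650
  C_33 = (0.95)(0.80) − (-0.05)(-0.35) = 0.7425
det(I−A) = Σ_j (I−A)_1j·C_1j = (0.95)(0.7000) + (-0.05)(0.4000) + (-0.35)(0.5000) = 0.4700
adj(I−A) = Cᵀ =
  [ 0.7000   0.1875   0.2875]
  [ 0.4000   0.7450   0.2650]
  [ 0.5000   0.4025   0.7425]
(I − A)⁻¹ = adj(I−A) / det(I−A) ≈
  [   1.4894     0.3989     0.6117]
  [   0.8511     1.5851     0.5638]
  [   1.0638     0.8564     1.5798]
Δx = (I − A)⁻¹ Δd with Δd having +20 in the Mining component and 0 elsewhere.
So Δx_M = L_MM · (+20), where L_MM = adj(I−A)_MM / det(I−A) = 0.7450 / 0.4700.
Δx_M = 0.7450 × (+20) / 0.4700 = 14.90 / 0.4700 ≈ 31.7.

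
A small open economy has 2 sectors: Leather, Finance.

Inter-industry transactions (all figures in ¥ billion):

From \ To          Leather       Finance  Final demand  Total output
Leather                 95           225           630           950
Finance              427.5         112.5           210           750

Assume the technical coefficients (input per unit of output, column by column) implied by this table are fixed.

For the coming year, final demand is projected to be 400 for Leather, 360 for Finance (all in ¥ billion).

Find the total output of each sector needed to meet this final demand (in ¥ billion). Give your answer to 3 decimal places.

Technical coefficients a_ij = z_ij / X_j:
  a_11 = 95/950 = 0.10, a_21 = 427.5/950 = 0.45
  a_12 = 225/750 = 0.30, a_22 = 112.5/750 = 0.15
I − A =
  [   0.90    -0.30]
  [  -0.45     0.85]
det(I−A) = (0.90)(0.85) − (-0.30)(-0.45) = 0.6300
adj(I−A) = [[0.85, 0.30], [0.45, 0.90]]
(I − A)⁻¹ = adj(I−A) / det(I−A) ≈
  [   1.3492     0.4762]
  [   0.7143     1.4286]
x = (I − A)⁻¹ d = adj(I−A)·d / det(I−A), with det(I−A) = 0.6300:
  x_1 = (0.85·400 + 0.30·360) / 0.6300 = 448.00 / 0.6300 ≈ 711.111
  x_2 = (0.45·400 + 0.90·360) / 0.6300 = 504.00 / 0.6300 = 800.000

x_1 = 711.111, x_2 = 800.000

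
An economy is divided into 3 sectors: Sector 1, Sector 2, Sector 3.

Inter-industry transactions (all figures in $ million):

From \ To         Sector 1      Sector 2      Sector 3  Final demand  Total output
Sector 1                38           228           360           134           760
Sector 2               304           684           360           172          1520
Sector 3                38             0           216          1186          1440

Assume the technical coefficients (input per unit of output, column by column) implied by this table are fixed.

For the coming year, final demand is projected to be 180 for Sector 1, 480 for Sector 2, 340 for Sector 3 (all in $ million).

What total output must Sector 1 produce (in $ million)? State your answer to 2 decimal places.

x_1 = 532.94

Technical coefficients a_ij = z_ij / X_j:
  a_11 = 38/760 = 0.05, a_21 = 304/760 = 0.40, a_31 = 38/760 = 0.05
  a_12 = 228/1520 = 0.15, a_22 = 684/1520 = 0.45, a_32 = 0/1520 = 0.00
  a_13 = 360/1440 = 0.25, a_23 = 360/1440 = 0.25, a_33 = 216/1440 = 0.15
I − A =
  [   0.95    -0.15    -0.25]
  [  -0.40     0.55    -0.25]
  [  -0.05     0.00     0.85]
Cofactors of I−A, C_ij = (−1)^(i+j)·(minor ij) (rows/columns in the sector order above):
  C_11 = (0.55)(0.85) − (-0.25)(0.00) = 0.4675
  C_12 = −[(-0.40)(0.85) − (-0.25)(-0.05)] = 0.3525
  C_13 = (-0.40)(0.00) − (0.55)(-0.05) = 0.0275
  C_21 = −[(-0.15)(0.85) − (-0.25)(0.00)] = 0.1275
  C_22 = (0.95)(0.85) − (-0.25)(-0.05) = 0.7950
  C_23 = −[(0.95)(0.00) − (-0.15)(-0.05)] = 0.0075
  C_31 = (-0.15)(-0.25) − (-0.25)(0.55) = 0.1750
  C_32 = −[(0.95)(-0.25) − (-0.25)(-0.40)] = 0.3375
  C_33 = (0.95)(0.55) − (-0.15)(-0.40) = 0.4625
det(I−A) = Σ_j (I−A)_1j·C_1j = (0.95)(0.4675) + (-0.15)(0.3525) + (-0.25)(0.0275) = 0.384375
adj(I−A) = Cᵀ =
  [ 0.4675   0.1275   0.1750]
  [ 0.3525   0.7950   0.3375]
  [ 0.0275   0.0075   0.4625]
(I − A)⁻¹ = adj(I−A) / det(I−A) ≈
  [   1.2163     0.3317     0.4553]
  [   0.9171     2.0683     0.8780]
  [   0.0715     0.0195     1.2033]
x = (I − A)⁻¹ d = adj(I−A)·d / det(I−A), with det(I−A) = 0.384375:
  x_1 = (0.4675·180 + 0.1275·480 + 0.1750·340) / 0.384375 = 204.85 / 0.384375 ≈ 532.94
  x_2 = (0.3525·180 + 0.7950·480 + 0.3375·340) / 0.384375 = 559.80 / 0.384375 ≈ 1456.39
  x_3 = (0.0275·180 + 0.0075·480 + 0.4625·340) / 0.384375 = 165.80 / 0.384375 ≈ 431.35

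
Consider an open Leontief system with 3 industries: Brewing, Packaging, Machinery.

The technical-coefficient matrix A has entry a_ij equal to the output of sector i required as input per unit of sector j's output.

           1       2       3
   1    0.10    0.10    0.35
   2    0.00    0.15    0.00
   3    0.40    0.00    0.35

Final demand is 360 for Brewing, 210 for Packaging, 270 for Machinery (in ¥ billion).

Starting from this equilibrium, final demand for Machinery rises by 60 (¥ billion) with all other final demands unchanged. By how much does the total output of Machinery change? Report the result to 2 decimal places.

I − A =
  [   0.90    -0.10    -0.35]
  [   0.00     0.85     0.00]
  [  -0.40     0.00     0.65]
Cofactors of I−A, C_ij = (−1)^(i+j)·(minor ij) (rows/columns in the sector order above):
  C_11 = (0.85)(0.65) − (0.00)(0.00) = 0.5525
  C_12 = −[(0.00)(0.65) − (0.00)(-0.40)] = 0.0000
  C_13 = (0.00)(0.00) − (0.85)(-0.40) = 0.3400
  C_21 = −[(-0.10)(0.65) − (-0.35)(0.00)] = 0.0650
  C_22 = (0.90)(0.65) − (-0.35)(-0.40) = 0.4450
  C_23 = −[(0.90)(0.00) − (-0.10)(-0.40)] = 0.0400
  C_31 = (-0.10)(0.00) − (-0.35)(0.85) = 0.2975
  C_32 = −[(0.90)(0.00) − (-0.35)(0.00)] = 0.0000
  C_33 = (0.90)(0.85) − (-0.10)(0.00) = 0.7650
det(I−A) = Σ_j (I−A)_1j·C_1j = (0.90)(0.5525) + (-0.10)(0.0000) + (-0.35)(0.3400) = 0.37825
adj(I−A) = Cᵀ =
  [ 0.5525   0.0650   0.2975]
  [ 0.0000   0.4450   0.0000]
  [ 0.3400   0.0400   0.7650]
(I − A)⁻¹ = adj(I−A) / det(I−A) ≈
  [   1.4607     0.1718     0.7865]
  [   0.0000     1.1765     0.0000]
  [   0.8989     0.1058     2.0225]
Δx = (I − A)⁻¹ Δd with Δd having +60 in the Machinery component and 0 elsewhere.
So Δx_3 = L_33 · (+60), where L_33 = adj(I−A)_33 / det(I−A) = 0.7650 / 0.37825.
Δx_3 = 0.7650 × (+60) / 0.37825 = 45.90 / 0.37825 ≈ 121.35.

Δx_3 = 121.35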